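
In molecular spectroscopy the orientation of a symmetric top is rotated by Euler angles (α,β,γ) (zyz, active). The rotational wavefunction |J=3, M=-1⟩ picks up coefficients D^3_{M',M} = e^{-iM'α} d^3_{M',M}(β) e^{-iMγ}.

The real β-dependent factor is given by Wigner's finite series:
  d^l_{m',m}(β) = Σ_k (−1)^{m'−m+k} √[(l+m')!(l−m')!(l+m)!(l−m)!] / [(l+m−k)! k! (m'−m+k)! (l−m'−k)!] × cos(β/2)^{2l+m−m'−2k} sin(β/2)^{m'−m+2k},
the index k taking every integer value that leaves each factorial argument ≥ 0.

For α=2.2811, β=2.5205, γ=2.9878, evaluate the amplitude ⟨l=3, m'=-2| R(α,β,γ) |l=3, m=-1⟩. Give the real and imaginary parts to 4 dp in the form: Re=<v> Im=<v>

Re=-0.0442 Im=-0.1410

D^3_{-2,-1}(2.2811,2.5205,2.9878) = e^{-i·-2·2.2811}·d^3_{-2,-1}(2.5205)·e^{-i·-1·2.9878}. Compute d first:
With c≡cos(β/2)=0.305579 and s≡sin(β/2)=0.952167, N=[1·120·2·24]^{1/2}=75.894664
The bounds max(0,m−m')=1 and min(l+m,l−m')=2 give 2 terms
  k=1: (−1)^0·75.8947/(24)·0.3056^5·0.9522^1 = +0.008023
  k=2: (−1)^1·75.8947/(12)·0.3056^3·0.9522^3 = -0.155790
d^3_{-2,-1}(2.5205) = +0.008023 -0.155790 = -0.147767
Phases: e^{-i·(-2)·2.2811}=-0.149625-0.988743i, e^{-i·(-1)·2.9878}=-0.988197+0.153187i ⇒ D=-0.044230-0.140992i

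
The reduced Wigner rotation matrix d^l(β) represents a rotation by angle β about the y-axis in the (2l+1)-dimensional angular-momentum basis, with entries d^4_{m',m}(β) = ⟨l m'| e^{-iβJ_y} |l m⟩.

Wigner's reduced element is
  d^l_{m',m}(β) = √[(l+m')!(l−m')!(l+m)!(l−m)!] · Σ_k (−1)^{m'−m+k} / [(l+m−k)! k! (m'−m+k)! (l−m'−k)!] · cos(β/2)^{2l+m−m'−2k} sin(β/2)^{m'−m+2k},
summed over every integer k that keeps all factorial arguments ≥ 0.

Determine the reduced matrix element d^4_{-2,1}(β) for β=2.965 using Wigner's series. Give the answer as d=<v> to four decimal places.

d^4_{-2,1}(β=2.965) via Wigner's sum:
With c≡cos(β/2)=0.088182 and s≡sin(β/2)=0.996104, N=[2·720·120·6]^{1/2}=1018.233765
k: max(0,(1)−(-2))=3 … min(4+(1),4−(-2))=5
  k=3: (−1)^0·1018.2338/(72)·0.0882^5·0.9961^3 = +0.000075
  k=4: (−1)^1·1018.2338/(48)·0.0882^3·0.9961^5 = -0.014265
  k=5: (−1)^2·1018.2338/(240)·0.0882^1·0.9961^7 = +0.364039
d^4_{-2,1}(2.965) = +0.000075 -0.014265 +0.364039 = +0.349849

d=0.3498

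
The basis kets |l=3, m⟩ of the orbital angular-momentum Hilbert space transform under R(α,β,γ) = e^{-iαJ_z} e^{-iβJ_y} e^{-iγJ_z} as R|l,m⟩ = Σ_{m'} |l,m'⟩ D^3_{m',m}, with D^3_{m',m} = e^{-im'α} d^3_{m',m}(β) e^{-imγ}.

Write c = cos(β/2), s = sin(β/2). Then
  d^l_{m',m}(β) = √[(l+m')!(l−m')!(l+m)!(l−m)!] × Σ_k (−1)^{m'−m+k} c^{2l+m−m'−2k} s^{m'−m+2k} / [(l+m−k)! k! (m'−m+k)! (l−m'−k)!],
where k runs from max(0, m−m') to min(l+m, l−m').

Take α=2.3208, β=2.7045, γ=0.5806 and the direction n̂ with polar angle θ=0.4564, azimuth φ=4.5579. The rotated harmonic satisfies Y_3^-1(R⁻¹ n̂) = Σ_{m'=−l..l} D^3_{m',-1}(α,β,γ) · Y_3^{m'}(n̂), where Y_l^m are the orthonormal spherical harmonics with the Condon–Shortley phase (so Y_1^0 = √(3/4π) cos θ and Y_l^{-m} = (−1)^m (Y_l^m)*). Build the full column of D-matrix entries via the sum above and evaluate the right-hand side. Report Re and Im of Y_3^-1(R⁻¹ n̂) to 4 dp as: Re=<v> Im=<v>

Need the full column D^3_{m',-1} for m'=−3..3 at α=2.3208, β=2.7045, γ=0.5806.
cos(β/2)=0.216811, sin(β/2)=0.976214
d^3_{-3,-1}: single k=2 term ⇒ +0.008156;  D = +0.002496+0.007764i
d^3_{-2,-1}: k∈[1..2] ⇒ +0.001479 -0.059966 = -0.058487;  D = -0.028543+0.051050i
d^3_{-1,-1}: k∈[0..2] ⇒ +0.000104 -0.016846 +0.256149 = +0.239406;  D = -0.232534+0.056952i
d^3_{0,-1}: k∈[0..2] ⇒ -0.001620 +0.098535 -0.665880 = -0.568965;  D = -0.475731-0.312092i
d^3_{1,-1}: k∈[0..2] ⇒ +0.012635 -0.341532 +0.865504 = +0.536607;  D = -0.090469-0.528926i
d^3_{2,-1}: k∈[0..1] ⇒ -0.059966 +0.607862 = +0.547896;  D = -0.332185+0.435710i
d^3_{3,-1}: single k=0 term ⇒ +0.165343;  D = +0.164540-0.016279i
Y_3^{m'}(θ=0.4564,φ=4.5579) and Σ D·Y over m':
  (+0.0025+0.0078i)·(+0.0160-0.0319i)  (-0.0285+0.0510i)·(-0.1697-0.0542i)  (-0.2325+0.0570i)·(-0.0664+0.4263i)  (-0.4757-0.3121i)·(+0.3446+0.0000i)  (-0.0905-0.5289i)·(+0.0664+0.4263i)  (-0.3322+0.4357i)·(-0.1697+0.0542i)  (+0.1645-0.0163i)·(-0.0160-0.0319i)
Y_3^-1(R⁻¹ n̂) = +0.084192-0.388167i

Re=0.0842 Im=-0.3882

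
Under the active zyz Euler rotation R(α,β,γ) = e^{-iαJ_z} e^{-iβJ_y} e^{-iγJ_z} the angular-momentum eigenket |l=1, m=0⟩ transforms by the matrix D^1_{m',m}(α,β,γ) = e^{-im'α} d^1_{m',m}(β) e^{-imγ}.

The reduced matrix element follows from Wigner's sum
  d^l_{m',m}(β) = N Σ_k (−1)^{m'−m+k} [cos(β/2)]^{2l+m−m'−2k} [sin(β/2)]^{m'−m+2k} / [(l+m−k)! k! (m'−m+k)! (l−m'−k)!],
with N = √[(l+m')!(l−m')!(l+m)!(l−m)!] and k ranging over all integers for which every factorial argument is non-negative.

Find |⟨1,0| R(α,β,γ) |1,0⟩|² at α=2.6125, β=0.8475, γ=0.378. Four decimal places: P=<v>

P=0.4381

Split into d^1_{0,0}(β=0.8475) × two z-phases.
c=cos(0.8475/2)=0.911553, s=sin(0.8475/2)=0.411182; N=√[1·1·1·1]=1.000000
The bounds max(0,m−m')=0 and min(l+m,l−m')=1 give 2 terms
  k=0: (−1)^0·1.0000/(1)·0.9116^2·0.4112^0 = +0.830930
  k=1: (−1)^1·1.0000/(1)·0.9116^0·0.4112^2 = -0.169070
d^1_{0,0}(0.8475) = +0.830930 -0.169070 = +0.661859
|D^1_{0,0}|² = |d^1_{0,0}(β)|² = (+0.661859)² = 0.438058 (the z-rotation phases have unit modulus)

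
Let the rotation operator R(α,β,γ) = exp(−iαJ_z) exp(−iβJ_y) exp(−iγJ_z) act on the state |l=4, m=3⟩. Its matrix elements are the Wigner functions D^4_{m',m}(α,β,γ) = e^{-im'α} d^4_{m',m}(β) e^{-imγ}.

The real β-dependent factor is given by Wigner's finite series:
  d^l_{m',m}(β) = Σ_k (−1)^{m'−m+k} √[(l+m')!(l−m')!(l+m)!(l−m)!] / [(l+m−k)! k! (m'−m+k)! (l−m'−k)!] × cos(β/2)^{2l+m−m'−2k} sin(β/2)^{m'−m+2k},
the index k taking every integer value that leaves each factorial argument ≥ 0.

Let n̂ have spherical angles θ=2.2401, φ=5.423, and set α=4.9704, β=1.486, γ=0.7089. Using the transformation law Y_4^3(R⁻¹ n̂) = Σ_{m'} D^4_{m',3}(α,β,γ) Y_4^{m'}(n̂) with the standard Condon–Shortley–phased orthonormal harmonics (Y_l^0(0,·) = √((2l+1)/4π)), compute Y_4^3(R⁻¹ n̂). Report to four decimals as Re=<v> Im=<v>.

Re=-0.2679 Im=0.2358

Need the full column D^4_{m',3} for m'=−4..4 at α=4.9704, β=1.486, γ=0.7089.
cos(β/2)=0.736442, sin(β/2)=0.676500
d^4_{-4,3}: single k=7 term ⇒ +0.135070;  D = +0.061910-0.120046i
d^4_{-3,3}: k∈[6..7] ⇒ +0.363901 -0.043868 = +0.320034;  D = +0.312450+0.069256i
d^4_{-2,3}: k∈[5..6] ⇒ +0.635245 -0.178681 = +0.456564;  D = +0.018204+0.456201i
d^4_{-1,3}: k∈[4..5] ⇒ +0.814978 -0.412625 = +0.402353;  D = -0.384632+0.118093i
d^4_{0,3}: k∈[3..4] ⇒ +0.793527 -0.669607 = +0.123920;  D = -0.065394-0.105260i
d^4_{1,3}: k∈[2..3] ⇒ +0.579481 -0.814978 = -0.235498;  D = -0.161706+0.171202i
d^4_{2,3}: k∈[1..2] ⇒ +0.297374 -0.752806 = -0.455432;  D = -0.399925-0.217894i
d^4_{3,3}: k∈[0..1] ⇒ +0.086519 -0.511054 = -0.424535;  D = +0.101268-0.412280i
d^4_{4,3}: single k=0 term ⇒ -0.224794;  D = +0.224761-0.003855i
Y_4^{m'}(θ=2.2401,φ=5.423) and Σ D·Y over m':
  (+0.0619-0.1200i)·(-0.1600-0.0493i)  (+0.3125+0.0693i)·(+0.3172-0.1993i)  (+0.0182+0.4562i)·(-0.0520+0.3448i)  (-0.3846+0.1181i)·(+0.0459+0.0533i)  (-0.0654-0.1053i)·(-0.3556+0.0000i)  (-0.1617+0.1712i)·(-0.0459+0.0533i)  (-0.3999-0.2179i)·(-0.0520-0.3448i)  (+0.1013-0.4123i)·(-0.3172-0.1993i)  (+0.2248-0.0039i)·(-0.1600+0.0493i)
Y_4^3(R⁻¹ n̂) = -0.267936+0.235795i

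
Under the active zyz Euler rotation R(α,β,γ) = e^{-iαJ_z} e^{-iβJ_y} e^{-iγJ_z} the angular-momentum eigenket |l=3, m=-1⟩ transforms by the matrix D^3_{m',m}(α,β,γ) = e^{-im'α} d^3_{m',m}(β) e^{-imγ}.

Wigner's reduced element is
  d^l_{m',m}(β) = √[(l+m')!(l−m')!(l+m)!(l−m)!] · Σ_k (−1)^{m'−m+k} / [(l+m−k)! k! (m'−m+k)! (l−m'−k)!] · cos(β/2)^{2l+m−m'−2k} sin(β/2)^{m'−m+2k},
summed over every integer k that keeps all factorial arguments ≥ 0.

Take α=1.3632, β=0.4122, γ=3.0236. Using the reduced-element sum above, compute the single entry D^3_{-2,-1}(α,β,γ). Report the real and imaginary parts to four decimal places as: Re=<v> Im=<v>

Re=0.4570 Im=-0.2697

Split into d^3_{-2,-1}(β=0.4122) × two z-phases.
c=cos(0.4122/2)=0.978836, s=sin(0.4122/2)=0.204644; N=√[1·120·2·24]=75.894664
The bounds max(0,m−m')=1 and min(l+m,l−m')=2 give 2 terms
  k=1: (−1)^0·75.8947/(24)·0.9788^5·0.2046^1 = +0.581500
  k=2: (−1)^1·75.8947/(12)·0.9788^3·0.2046^3 = -0.050834
d^3_{-2,-1}(0.4122) = +0.581500 -0.050834 = +0.530666
D = (-0.915039+0.403366i)·(+0.530666)·(-0.993047+0.117719i) = +0.457005-0.269726i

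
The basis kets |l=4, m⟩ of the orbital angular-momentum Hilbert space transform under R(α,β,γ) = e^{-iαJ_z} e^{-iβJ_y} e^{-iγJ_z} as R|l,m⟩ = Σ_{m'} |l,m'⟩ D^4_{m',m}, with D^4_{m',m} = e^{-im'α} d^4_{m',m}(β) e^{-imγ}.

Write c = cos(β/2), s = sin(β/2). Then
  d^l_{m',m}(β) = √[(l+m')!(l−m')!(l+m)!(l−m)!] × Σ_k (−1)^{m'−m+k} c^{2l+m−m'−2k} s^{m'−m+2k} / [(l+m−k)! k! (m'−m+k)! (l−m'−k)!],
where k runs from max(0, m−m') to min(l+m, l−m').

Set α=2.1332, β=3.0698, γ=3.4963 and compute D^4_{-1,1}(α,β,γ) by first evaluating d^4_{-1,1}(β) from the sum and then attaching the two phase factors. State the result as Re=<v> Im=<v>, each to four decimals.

Re=-0.2012 Im=0.9547

Split into d^4_{-1,1}(β=3.0698) × two z-phases.
With c≡cos(β/2)=0.035889 and s≡sin(β/2)=0.999356, N=[6·120·120·6]^{1/2}=720.000000
The bounds max(0,m−m')=2 and min(l+m,l−m')=5 give 4 terms
  k=2: (−1)^0·720.0000/(72)·0.0359^6·0.9994^2 = +0.000000
  k=3: (−1)^1·720.0000/(24)·0.0359^4·0.9994^4 = -0.000050
  k=4: (−1)^2·720.0000/(48)·0.0359^2·0.9994^6 = +0.019245
  k=5: (−1)^3·720.0000/(720)·0.0359^0·0.9994^8 = -0.994858
d^4_{-1,1}(3.0698) = +0.000000 -0.000050 +0.019245 -0.994858 = -0.975662
D = (-0.533221+0.845976i)·(-0.975662)·(-0.937748+0.347316i) = -0.201188+0.954694i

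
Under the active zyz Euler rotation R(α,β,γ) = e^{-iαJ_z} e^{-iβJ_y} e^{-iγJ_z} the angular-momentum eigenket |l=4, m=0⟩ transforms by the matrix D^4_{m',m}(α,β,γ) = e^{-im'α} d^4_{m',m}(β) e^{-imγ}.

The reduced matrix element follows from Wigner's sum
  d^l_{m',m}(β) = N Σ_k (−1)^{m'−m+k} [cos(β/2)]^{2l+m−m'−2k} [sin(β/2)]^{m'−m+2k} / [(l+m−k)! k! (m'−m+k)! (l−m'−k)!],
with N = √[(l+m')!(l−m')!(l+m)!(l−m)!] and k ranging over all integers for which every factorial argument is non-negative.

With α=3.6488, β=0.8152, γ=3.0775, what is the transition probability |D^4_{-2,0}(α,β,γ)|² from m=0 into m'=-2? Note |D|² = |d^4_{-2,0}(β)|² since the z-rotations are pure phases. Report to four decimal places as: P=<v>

First d^4_{-2,0}(β=0.8152), then the phase factors e^{-i(-2)α} and e^{-i(0)γ}:
With c≡cos(β/2)=0.918075 and s≡sin(β/2)=0.396407, N=[2·720·24·24]^{1/2}=910.735966
k∈{2,3,4} keeps every argument non-negative
  k=2: (−1)^0·910.7360/(96)·0.9181^6·0.3964^2 = +0.892632
  k=3: (−1)^1·910.7360/(36)·0.9181^4·0.3964^4 = -0.443780
  k=4: (−1)^2·910.7360/(96)·0.9181^2·0.3964^6 = +0.031026
d^4_{-2,0}(0.8152) = +0.892632 -0.443780 +0.031026 = +0.479878
|D^4_{-2,0}|² = |d^4_{-2,0}(β)|² = (+0.479878)² = 0.230283 (the z-rotation phases have unit modulus)

P=0.2303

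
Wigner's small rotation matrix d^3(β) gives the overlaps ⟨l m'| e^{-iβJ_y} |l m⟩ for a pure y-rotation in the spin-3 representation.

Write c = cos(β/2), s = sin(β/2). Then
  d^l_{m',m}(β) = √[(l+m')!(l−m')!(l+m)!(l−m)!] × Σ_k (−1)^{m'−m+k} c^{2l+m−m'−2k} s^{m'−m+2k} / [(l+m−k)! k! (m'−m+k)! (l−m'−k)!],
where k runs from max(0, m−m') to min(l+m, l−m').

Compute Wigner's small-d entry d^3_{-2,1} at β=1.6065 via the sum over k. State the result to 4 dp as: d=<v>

d^3_{-2,1}(β=1.6065) via Wigner's sum:
With c≡cos(β/2)=0.694372 and s≡sin(β/2)=0.719617, N=[1·120·24·2]^{1/2}=75.894664
The bounds max(0,m−m')=3 and min(l+m,l−m')=4 give 2 terms
  k=3: (−1)^0·75.8947/(12)·0.6944^3·0.7196^3 = +0.789059
  k=4: (−1)^1·75.8947/(24)·0.6944^1·0.7196^5 = -0.423738
d^3_{-2,1}(1.6065) = +0.789059 -0.423738 = +0.365320

d=0.3653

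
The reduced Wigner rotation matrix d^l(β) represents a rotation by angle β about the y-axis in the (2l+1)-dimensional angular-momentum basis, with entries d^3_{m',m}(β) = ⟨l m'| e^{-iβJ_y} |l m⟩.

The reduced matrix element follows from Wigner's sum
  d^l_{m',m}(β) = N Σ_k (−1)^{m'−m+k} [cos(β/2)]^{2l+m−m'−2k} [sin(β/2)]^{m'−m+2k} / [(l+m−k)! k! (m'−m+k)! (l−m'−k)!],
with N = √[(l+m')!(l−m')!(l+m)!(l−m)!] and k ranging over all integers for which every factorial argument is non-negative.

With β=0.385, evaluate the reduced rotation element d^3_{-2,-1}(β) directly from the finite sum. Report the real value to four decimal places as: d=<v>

d^3_{-2,-1}(β=0.385) via Wigner's sum:
With c≡cos(β/2)=0.981529 and s≡sin(β/2)=0.191313, N=[1·120·2·24]^{1/2}=75.894664
Admissible k: 1..2 (factorial args all ≥0)
  k=1: (−1)^0·75.8947/(24)·0.9815^5·0.1913^1 = +0.551139
  k=2: (−1)^1·75.8947/(12)·0.9815^3·0.1913^3 = -0.041877
d^3_{-2,-1}(0.385) = +0.551139 -0.041877 = +0.509262

d=0.5093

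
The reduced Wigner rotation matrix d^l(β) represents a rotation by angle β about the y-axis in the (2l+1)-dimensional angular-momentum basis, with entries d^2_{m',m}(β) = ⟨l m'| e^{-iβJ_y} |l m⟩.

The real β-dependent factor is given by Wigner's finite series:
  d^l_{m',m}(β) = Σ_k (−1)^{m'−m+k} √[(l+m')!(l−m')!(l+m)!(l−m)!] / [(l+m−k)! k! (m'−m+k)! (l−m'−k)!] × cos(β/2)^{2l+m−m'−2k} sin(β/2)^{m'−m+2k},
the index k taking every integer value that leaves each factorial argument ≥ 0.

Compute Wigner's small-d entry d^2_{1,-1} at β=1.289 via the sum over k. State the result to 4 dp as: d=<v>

d=0.5617

d^2_{1,-1}(β=1.289) via Wigner's sum:
With c≡cos(β/2)=0.799400 and s≡sin(β/2)=0.600799, N=[6·1·1·6]^{1/2}=6.000000
The bounds max(0,m−m')=0 and min(l+m,l−m')=1 give 2 terms
  k=0: (−1)^2·6.0000/(2)·0.7994^2·0.6008^2 = +0.692003
  k=1: (−1)^3·6.0000/(6)·0.7994^0·0.6008^4 = -0.130292
d^2_{1,-1}(1.289) = +0.692003 -0.130292 = +0.561711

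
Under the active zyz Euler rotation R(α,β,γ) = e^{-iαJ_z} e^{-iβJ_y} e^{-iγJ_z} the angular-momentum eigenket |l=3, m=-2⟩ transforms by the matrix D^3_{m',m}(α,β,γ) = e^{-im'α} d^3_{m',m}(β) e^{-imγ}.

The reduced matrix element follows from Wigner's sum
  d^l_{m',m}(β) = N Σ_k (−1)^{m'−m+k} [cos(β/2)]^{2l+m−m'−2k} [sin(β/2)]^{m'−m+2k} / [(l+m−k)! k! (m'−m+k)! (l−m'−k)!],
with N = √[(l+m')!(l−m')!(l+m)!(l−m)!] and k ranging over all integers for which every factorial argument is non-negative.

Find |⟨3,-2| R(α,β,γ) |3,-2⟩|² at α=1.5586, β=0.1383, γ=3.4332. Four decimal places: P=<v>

P=0.9256

Split into d^3_{-2,-2}(β=0.1383) × two z-phases.
c=cos(0.1383/2)=0.997610, s=sin(0.1383/2)=0.069095; N=√[1·120·1·120]=120.000000
k: max(0,(-2)−(-2))=0 … min(3+(-2),3−(-2))=1
  k=0: (−1)^0·120.0000/(120)·0.9976^6·0.0691^0 = +0.985746
  k=1: (−1)^1·120.0000/(24)·0.9976^4·0.0691^2 = -0.023643
d^3_{-2,-2}(0.1383) = +0.985746 -0.023643 = +0.962103
|D^3_{-2,-2}|² = |d^3_{-2,-2}(β)|² = (+0.962103)² = 0.925642 (the z-rotation phases have unit modulus)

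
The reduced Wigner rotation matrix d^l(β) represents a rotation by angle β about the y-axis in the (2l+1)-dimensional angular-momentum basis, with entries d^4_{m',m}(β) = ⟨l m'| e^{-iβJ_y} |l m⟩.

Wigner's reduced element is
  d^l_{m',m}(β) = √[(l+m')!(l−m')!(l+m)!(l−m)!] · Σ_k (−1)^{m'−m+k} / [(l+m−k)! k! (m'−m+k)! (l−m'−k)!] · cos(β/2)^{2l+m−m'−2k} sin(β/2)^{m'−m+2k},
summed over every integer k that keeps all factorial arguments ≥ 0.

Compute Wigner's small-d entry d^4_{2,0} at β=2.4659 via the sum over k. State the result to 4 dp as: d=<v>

d=0.5044

d^4_{2,0}(β=2.4659) via Wigner's sum:
Half-angle: c=0.331456, s=0.943471. N=√(720·2·24·24)=910.735966
The bounds max(0,m−m')=0 and min(l+m,l−m')=2 give 3 terms
  k=0: (−1)^2·910.7360/(96)·0.3315^6·0.9435^2 = +0.011198
  k=1: (−1)^3·910.7360/(36)·0.3315^4·0.9435^4 = -0.241940
  k=2: (−1)^4·910.7360/(96)·0.3315^2·0.9435^6 = +0.735095
d^4_{2,0}(2.4659) = +0.011198 -0.241940 +0.735095 = +0.504353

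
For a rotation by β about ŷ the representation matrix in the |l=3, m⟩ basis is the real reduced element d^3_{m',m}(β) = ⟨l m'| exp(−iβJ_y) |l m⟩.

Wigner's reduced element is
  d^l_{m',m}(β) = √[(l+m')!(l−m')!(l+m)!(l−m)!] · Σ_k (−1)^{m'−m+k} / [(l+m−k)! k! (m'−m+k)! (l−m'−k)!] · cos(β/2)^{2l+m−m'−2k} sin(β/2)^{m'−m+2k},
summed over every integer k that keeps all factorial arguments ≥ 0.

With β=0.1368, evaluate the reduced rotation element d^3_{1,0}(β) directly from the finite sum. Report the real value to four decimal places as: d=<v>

d^3_{1,0}(β=0.1368) via Wigner's sum:
c=cos(0.1368/2)=0.997662, s=sin(0.1368/2)=0.068347; N=√[24·2·6·6]=41.569219
k: max(0,(0)−(1))=0 … min(3+(0),3−(1))=2
  k=0: (−1)^1·41.5692/(12)·0.9977^5·0.0683^1 = -0.234005
  k=1: (−1)^2·41.5692/(4)·0.9977^3·0.0683^3 = +0.003295
  k=2: (−1)^3·41.5692/(12)·0.9977^1·0.0683^5 = -0.000005
d^3_{1,0}(0.1368) = -0.234005 +0.003295 -0.000005 = -0.230715

d=-0.2307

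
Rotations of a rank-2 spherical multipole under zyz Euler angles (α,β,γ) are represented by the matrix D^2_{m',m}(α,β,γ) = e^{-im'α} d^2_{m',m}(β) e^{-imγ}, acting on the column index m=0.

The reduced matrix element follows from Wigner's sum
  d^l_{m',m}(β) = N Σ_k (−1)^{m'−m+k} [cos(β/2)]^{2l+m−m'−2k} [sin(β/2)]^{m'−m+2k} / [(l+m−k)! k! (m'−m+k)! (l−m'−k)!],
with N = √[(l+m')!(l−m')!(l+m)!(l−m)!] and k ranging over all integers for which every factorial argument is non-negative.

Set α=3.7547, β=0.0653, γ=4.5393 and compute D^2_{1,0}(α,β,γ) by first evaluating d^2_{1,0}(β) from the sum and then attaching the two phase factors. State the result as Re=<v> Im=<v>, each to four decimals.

D^2_{1,0}(3.7547,0.0653,4.5393) = e^{-i·1·3.7547}·d^2_{1,0}(0.0653)·e^{-i·0·4.5393}. Compute d first:
Half-angle: c=0.999467, s=0.032644. N=√(6·1·2·2)=4.898979
Admissible k: 0..1 (factorial args all ≥0)
  k=0: (−1)^1·4.8990/(2)·0.9995^3·0.0326^1 = -0.079834
  k=1: (−1)^2·4.8990/(2)·0.9995^1·0.0326^3 = +0.000085
d^2_{1,0}(0.0653) = -0.079834 +0.000085 = -0.079749
D = (-0.817864+0.575412i)·(-0.079749)·(+1.000000+0.000000i) = +0.065224-0.045888i

Re=0.0652 Im=-0.0459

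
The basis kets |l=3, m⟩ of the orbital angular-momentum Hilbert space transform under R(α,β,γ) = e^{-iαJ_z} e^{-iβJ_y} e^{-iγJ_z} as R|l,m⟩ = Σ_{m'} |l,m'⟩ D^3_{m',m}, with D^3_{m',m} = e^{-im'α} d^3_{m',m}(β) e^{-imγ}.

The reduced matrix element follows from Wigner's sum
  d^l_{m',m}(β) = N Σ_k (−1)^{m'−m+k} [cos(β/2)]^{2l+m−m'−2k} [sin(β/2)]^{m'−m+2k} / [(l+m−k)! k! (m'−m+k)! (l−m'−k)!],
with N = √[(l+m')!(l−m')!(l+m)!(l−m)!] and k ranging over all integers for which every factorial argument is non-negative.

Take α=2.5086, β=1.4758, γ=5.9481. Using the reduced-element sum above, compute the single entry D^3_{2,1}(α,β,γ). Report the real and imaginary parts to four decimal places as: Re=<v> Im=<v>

Split into d^3_{2,1}(β=1.4758) × two z-phases.
Half-angle: c=0.739883, s=0.672736. N=√(120·1·24·2)=75.894664
The bounds max(0,m−m')=0 and min(l+m,l−m')=1 give 2 terms
  k=0: (−1)^1·75.8947/(24)·0.7399^5·0.6727^1 = -0.471693
  k=1: (−1)^2·75.8947/(12)·0.7399^3·0.6727^3 = +0.779924
d^3_{2,1}(1.4758) = -0.471693 +0.779924 = +0.308231
Phases: e^{-i·(2)·2.5086}=+0.300113+0.953904i, e^{-i·(1)·5.9481}=+0.944382+0.328850i ⇒ D=-0.009330+0.308090i

Re=-0.0093 Im=0.3081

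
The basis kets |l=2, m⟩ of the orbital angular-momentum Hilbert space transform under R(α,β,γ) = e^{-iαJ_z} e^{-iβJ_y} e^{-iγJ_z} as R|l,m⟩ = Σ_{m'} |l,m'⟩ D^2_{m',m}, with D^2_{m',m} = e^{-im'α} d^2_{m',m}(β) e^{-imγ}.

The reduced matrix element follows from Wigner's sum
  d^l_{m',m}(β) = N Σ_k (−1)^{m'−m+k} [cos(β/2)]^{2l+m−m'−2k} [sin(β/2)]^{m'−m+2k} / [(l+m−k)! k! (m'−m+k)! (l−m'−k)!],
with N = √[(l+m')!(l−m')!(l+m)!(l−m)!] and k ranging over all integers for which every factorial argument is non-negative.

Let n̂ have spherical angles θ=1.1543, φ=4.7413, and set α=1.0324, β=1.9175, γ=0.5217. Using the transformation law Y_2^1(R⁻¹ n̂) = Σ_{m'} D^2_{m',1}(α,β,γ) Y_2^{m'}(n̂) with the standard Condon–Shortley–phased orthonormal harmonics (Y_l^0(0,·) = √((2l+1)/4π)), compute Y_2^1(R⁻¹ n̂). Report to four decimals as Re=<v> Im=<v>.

Need the full column D^2_{m',1} for m'=−2..2 at α=1.0324, β=1.9175, γ=0.5217.
cos(β/2)=0.574544, sin(β/2)=0.818474
d^2_{-2,1}: single k=3 term ⇒ +0.630039;  D = +0.017448+0.629798i
d^2_{-1,1}: k∈[2..3] ⇒ +0.663402 -0.448766 = +0.214637;  D = +0.187250+0.104912i
d^2_{0,1}: k∈[1..2] ⇒ +0.380233 -0.771637 = -0.391405;  D = -0.339337+0.195058i
d^2_{1,1}: k∈[0..1] ⇒ +0.108966 -0.663402 = -0.554436;  D = -0.009257+0.554359i
d^2_{2,1}: single k=0 term ⇒ -0.310459;  D = +0.263844+0.163619i
Y_2^{m'}(θ=1.1543,φ=4.7413) and Σ D·Y over m':
  (+0.0174+0.6298i)·(-0.3225+0.0187i)  (+0.1872+0.1049i)·(+0.0083+0.2857i)  (-0.3393+0.1951i)·(-0.1605+0.0000i)  (-0.0093+0.5544i)·(-0.0083+0.2857i)  (+0.2638+0.1636i)·(-0.3225-0.0187i)
Y_2^1(R⁻¹ n̂) = -0.231681-0.244661i

Re=-0.2317 Im=-0.2447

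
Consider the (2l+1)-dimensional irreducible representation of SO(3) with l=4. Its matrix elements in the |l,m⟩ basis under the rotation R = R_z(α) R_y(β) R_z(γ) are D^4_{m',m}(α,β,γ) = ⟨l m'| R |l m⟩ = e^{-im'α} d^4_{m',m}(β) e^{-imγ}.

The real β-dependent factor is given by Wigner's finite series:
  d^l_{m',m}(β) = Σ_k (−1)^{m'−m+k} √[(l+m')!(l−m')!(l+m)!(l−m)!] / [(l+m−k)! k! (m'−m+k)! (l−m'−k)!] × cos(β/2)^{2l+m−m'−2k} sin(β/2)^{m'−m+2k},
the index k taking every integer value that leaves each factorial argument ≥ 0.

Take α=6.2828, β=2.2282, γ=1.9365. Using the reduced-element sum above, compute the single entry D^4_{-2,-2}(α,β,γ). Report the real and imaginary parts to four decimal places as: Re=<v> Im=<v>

D^4_{-2,-2}(6.2828,2.2282,1.9365) = e^{-i·-2·6.2828}·d^4_{-2,-2}(2.2282)·e^{-i·-2·1.9365}. Compute d first:
Half-angle: c=0.440985, s=0.897514. N=√(2·720·2·720)=1440.000000
Admissible k: 0..2 (factorial args all ≥0)
  k=0: (−1)^0·1440.0000/(1440)·0.4410^8·0.8975^0 = +0.001430
  k=1: (−1)^1·1440.0000/(120)·0.4410^6·0.8975^2 = -0.071090
  k=2: (−1)^2·1440.0000/(96)·0.4410^4·0.8975^4 = +0.368090
d^4_{-2,-2}(2.2282) = +0.001430 -0.071090 +0.368090 = +0.298430
Attach z-rotation phases: D = e^{-i(-2)(6.2828)}·(+0.298430)·e^{-i(-2)(1.9365)} = -0.222255-0.199155i

Re=-0.2223 Im=-0.1992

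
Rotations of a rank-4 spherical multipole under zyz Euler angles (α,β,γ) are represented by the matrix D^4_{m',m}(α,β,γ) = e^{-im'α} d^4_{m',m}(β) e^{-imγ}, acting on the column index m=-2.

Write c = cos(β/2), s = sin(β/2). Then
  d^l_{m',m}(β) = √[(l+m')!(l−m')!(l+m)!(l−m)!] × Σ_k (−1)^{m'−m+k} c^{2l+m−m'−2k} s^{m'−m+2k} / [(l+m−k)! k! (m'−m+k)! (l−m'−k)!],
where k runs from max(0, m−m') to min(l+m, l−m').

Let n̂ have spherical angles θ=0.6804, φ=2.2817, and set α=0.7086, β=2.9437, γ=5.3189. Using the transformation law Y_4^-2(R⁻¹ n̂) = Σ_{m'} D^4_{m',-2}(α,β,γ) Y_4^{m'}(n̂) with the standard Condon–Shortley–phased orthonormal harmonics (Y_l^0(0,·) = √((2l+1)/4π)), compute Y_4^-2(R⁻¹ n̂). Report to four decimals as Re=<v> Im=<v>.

Need the full column D^4_{m',-2} for m'=−4..4 at α=0.7086, β=2.9437, γ=5.3189.
cos(β/2)=0.098785, sin(β/2)=0.995109
d^4_{-4,-2}: single k=2 term ⇒ +0.000005;  D = +0.000003+0.000004i
d^4_{-3,-2}: k∈[1..2] ⇒ +0.000000 -0.000104 = -0.000104;  D = -0.000102-0.000020i
d^4_{-2,-2}: k∈[0..2] ⇒ +0.000000 -0.000011 +0.001401 = +0.001390;  D = +0.001212-0.000680i
d^4_{-1,-2}: k∈[0..2] ⇒ -0.000000 +0.000197 -0.013303 = -0.013106;  D = -0.004504+0.012308i
d^4_{0,-2}: k∈[0..2] ⇒ +0.000009 -0.002362 +0.089893 = +0.087540;  D = -0.030655-0.081996i
d^4_{1,-2}: k∈[0..2] ⇒ -0.000131 +0.019954 -0.404968 = -0.385145;  D = +0.337177+0.186141i
d^4_{2,-2}: k∈[0..2] ⇒ +0.001401 -0.113707 +0.961534 = +0.849228;  D = -0.831588+0.172191i
d^4_{3,-2}: k∈[0..1] ⇒ -0.010559 +0.357148 = +0.346590;  D = -0.211957+0.274224i
d^4_{4,-2}: single k=0 term ⇒ +0.050140;  D = +0.002535+0.050076i
Y_4^{m'}(θ=0.6804,φ=2.2817) and Σ D·Y over m':
  (+0.0000+0.0000i)·(-0.0663-0.0204i)  (-0.0001-0.0000i)·(+0.2050-0.1291i)  (+0.0012-0.0007i)·(-0.0635+0.4228i)  (-0.0045+0.0123i)·(-0.1856-0.2156i)  (-0.0307-0.0820i)·(-0.2485+0.0000i)  (+0.3372+0.1861i)·(+0.1856-0.2156i)  (-0.8316+0.1722i)·(-0.0635-0.4228i)  (-0.2120+0.2742i)·(-0.2050-0.1291i)  (+0.0025+0.0501i)·(-0.0663+0.0204i)
Y_4^-2(R⁻¹ n̂) = +0.317252+0.290072i

Re=0.3173 Im=0.2901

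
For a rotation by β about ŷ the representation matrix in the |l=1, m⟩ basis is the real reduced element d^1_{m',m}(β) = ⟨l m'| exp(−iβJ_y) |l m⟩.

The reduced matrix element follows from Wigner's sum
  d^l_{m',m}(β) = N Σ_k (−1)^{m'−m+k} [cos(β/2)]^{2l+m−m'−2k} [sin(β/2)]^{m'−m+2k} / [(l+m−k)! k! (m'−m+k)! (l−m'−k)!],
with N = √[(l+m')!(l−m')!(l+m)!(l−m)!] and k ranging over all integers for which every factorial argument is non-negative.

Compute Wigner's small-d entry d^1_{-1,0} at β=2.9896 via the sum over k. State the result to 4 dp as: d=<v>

d^1_{-1,0}(β=2.9896) via Wigner's sum:
Half-angle: c=0.075923, s=0.997114. N=√(1·2·1·1)=1.414214
k: max(0,(0)−(-1))=1 … min(1+(0),1−(-1))=1
  k=1: (−1)^0·1.4142/(1)·0.0759^1·0.9971^1 = +0.107062
d^1_{-1,0}(2.9896) = +0.107062

d=0.1071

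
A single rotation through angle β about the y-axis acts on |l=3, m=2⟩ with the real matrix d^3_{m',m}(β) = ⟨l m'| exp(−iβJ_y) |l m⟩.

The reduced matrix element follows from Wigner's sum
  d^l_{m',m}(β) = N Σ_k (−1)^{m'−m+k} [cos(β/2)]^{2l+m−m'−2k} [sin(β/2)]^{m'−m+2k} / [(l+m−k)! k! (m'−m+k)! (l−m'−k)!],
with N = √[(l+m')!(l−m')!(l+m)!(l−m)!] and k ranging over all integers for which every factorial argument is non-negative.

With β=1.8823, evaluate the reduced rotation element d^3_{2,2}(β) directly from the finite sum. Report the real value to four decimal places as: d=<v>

d^3_{2,2}(β=1.8823) via Wigner's sum:
With c≡cos(β/2)=0.588859 and s≡sin(β/2)=0.808236, N=[120·1·120·1]^{1/2}=120.000000
Admissible k: 0..1 (factorial args all ≥0)
  k=0: (−1)^0·120.0000/(120)·0.5889^6·0.8082^0 = +0.041693
  k=1: (−1)^1·120.0000/(24)·0.5889^4·0.8082^2 = -0.392727
d^3_{2,2}(1.8823) = +0.041693 -0.392727 = -0.351034

d=-0.3510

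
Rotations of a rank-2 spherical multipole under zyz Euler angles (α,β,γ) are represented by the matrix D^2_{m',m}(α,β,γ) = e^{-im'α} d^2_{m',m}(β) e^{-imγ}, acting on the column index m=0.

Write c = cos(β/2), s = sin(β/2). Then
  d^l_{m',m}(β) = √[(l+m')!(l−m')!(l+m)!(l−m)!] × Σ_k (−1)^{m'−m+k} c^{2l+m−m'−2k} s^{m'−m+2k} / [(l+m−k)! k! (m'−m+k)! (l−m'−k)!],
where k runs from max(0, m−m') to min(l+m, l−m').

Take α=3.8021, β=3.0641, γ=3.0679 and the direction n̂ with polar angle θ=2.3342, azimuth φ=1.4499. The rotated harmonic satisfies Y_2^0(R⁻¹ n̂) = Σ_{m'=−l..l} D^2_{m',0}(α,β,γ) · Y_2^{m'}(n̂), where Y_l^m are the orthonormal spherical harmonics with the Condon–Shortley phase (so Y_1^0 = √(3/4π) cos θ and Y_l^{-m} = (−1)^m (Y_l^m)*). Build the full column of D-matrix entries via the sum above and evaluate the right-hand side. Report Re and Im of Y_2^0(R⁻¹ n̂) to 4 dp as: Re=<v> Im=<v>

Need the full column D^2_{m',0} for m'=−2..2 at α=3.8021, β=3.0641, γ=3.0679.
cos(β/2)=0.038737, sin(β/2)=0.999249
d^2_{-2,0}: single k=2 term ⇒ +0.003670;  D = +0.000907+0.003556i
d^2_{-1,0}: k∈[1..2] ⇒ +0.000142 -0.094671 = -0.094529;  D = +0.074648+0.057995i
d^2_{0,0}: k∈[0..2] ⇒ +0.000002 -0.005993 +0.997001 = +0.991010;  D = +0.991010+0.000000i
d^2_{1,0}: k∈[0..1] ⇒ -0.000142 +0.094671 = +0.094529;  D = -0.074648+0.057995i
d^2_{2,0}: single k=0 term ⇒ +0.003670;  D = +0.000907-0.003556i
Y_2^{m'}(θ=2.3342,φ=1.4499) and Σ D·Y over m':
  (+0.0009+0.0036i)·(-0.1958-0.0483i)  (+0.0746+0.0580i)·(-0.0465+0.3831i)  (+0.9910+0.0000i)·(+0.1369+0.0000i)  (-0.0746+0.0580i)·(+0.0465+0.3831i)  (+0.0009-0.0036i)·(-0.1958+0.0483i)
Y_2^0(R⁻¹ n̂) = +0.084267+0.000000i

Re=0.0843 Im=0.0000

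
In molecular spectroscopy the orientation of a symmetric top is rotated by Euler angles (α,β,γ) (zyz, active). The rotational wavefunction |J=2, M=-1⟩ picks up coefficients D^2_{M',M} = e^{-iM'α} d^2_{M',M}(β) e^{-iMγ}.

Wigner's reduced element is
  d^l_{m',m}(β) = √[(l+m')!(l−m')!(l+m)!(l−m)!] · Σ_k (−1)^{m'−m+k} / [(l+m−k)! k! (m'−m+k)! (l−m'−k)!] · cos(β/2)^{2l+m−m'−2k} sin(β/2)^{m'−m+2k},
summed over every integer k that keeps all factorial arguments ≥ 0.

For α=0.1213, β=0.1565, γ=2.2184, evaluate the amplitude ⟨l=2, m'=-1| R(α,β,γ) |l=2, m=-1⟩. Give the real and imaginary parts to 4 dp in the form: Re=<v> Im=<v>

D^2_{-1,-1}(0.1213,0.1565,2.2184) = e^{-i·-1·0.1213}·d^2_{-1,-1}(0.1565)·e^{-i·-1·2.2184}. Compute d first:
With c≡cos(β/2)=0.996940 and s≡sin(β/2)=0.078170, N=[1·6·1·6]^{1/2}=6.000000
k: max(0,(-1)−(-1))=0 … min(2+(-1),2−(-1))=1
  k=0: (−1)^0·6.0000/(6)·0.9969^4·0.0782^0 = +0.987816
  k=1: (−1)^1·6.0000/(2)·0.9969^2·0.0782^2 = -0.018220
d^2_{-1,-1}(0.1565) = +0.987816 -0.018220 = +0.969596
Phases: e^{-i·(-1)·0.1213}=+0.992652+0.121003i, e^{-i·(-1)·2.2184}=-0.603277+0.797532i ⇒ D=-0.674207+0.696823i

Re=-0.6742 Im=0.6968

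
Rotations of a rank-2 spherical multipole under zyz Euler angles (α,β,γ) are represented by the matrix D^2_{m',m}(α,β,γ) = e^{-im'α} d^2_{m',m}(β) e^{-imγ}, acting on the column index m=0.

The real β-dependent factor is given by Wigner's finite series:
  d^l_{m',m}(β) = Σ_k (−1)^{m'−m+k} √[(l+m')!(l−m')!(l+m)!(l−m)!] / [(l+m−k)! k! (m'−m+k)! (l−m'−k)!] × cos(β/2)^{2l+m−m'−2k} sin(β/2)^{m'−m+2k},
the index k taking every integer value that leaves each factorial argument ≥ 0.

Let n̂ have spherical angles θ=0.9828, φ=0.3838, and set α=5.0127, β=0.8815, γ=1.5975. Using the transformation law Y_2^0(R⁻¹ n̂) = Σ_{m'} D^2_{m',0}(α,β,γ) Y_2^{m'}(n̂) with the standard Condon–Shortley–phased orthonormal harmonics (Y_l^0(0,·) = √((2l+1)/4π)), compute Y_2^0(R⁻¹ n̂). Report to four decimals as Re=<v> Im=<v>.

Need the full column D^2_{m',0} for m'=−2..2 at α=5.0127, β=0.8815, γ=1.5975.
cos(β/2)=0.904432, sin(β/2)=0.426618
d^2_{-2,0}: single k=2 term ⇒ +0.364675;  D = -0.300851-0.206098i
d^2_{-1,0}: k∈[1..2] ⇒ +0.773112 -0.172016 = +0.601096;  D = +0.177815-0.574194i
d^2_{0,0}: k∈[0..2] ⇒ +0.669119 -0.595511 +0.033125 = +0.106733;  D = +0.106733+0.000000i
d^2_{1,0}: k∈[0..1] ⇒ -0.773112 +0.172016 = -0.601096;  D = -0.177815-0.574194i
d^2_{2,0}: single k=0 term ⇒ +0.364675;  D = -0.300851+0.206098i
Y_2^{m'}(θ=0.9828,φ=0.3838) and Σ D·Y over m':
  (-0.3009-0.2061i)·(+0.1924-0.1857i)  (+0.1778-0.5742i)·(+0.3306-0.1335i)  (+0.1067+0.0000i)·(-0.0243+0.0000i)  (-0.1778-0.5742i)·(-0.3306-0.1335i)  (-0.3009+0.2061i)·(+0.1924+0.1857i)
Y_2^0(R⁻¹ n̂) = -0.230668+0.000000i

Re=-0.2307 Im=0.0000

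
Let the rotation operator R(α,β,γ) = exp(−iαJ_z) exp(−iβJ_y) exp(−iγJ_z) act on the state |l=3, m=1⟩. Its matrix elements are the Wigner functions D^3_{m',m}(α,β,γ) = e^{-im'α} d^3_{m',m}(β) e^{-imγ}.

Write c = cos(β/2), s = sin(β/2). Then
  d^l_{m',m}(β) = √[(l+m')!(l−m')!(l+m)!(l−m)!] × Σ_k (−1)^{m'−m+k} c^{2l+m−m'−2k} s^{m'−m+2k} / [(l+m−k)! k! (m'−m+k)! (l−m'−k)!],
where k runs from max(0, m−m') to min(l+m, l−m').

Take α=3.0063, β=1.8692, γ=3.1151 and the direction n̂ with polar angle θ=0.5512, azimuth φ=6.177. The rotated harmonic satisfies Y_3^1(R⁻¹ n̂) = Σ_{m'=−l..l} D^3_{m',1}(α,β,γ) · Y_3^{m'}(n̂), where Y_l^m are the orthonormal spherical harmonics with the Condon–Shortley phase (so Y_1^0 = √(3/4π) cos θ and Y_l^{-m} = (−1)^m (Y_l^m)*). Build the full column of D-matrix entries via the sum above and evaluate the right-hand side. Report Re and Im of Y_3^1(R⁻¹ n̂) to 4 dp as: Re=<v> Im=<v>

Need the full column D^3_{m',1} for m'=−3..3 at α=3.0063, β=1.8692, γ=3.1151.
cos(β/2)=0.594140, sin(β/2)=0.804361
d^3_{-3,1}: single k=4 term ⇒ +0.572306;  D = +0.531611-0.211953i
d^3_{-2,1}: k∈[3..4] ⇒ +0.690320 -0.632623 = +0.057697;  D = -0.055987+0.013944i
d^3_{-1,1}: k∈[2..4] ⇒ +0.483737 -1.182151 +0.270837 = -0.427577;  D = -0.425049+0.046429i
d^3_{0,1}: k∈[1..3] ⇒ +0.206294 -1.134312 +0.693004 = -0.235014;  D = +0.234931+0.006225i
d^3_{1,1}: k∈[0..2] ⇒ +0.043988 -0.644983 +0.886613 = +0.285618;  D = +0.281888+0.046007i
d^3_{2,1}: k∈[0..1] ⇒ -0.188320 +0.690320 = +0.502000;  D = -0.480011-0.146949i
d^3_{3,1}: single k=0 term ⇒ +0.312251;  D = +0.283516+0.130841i
Y_3^{m'}(θ=0.5512,φ=6.177) and Σ D·Y over m':
  (+0.5316-0.2120i)·(+0.0569+0.0188i)  (-0.0560+0.0139i)·(+0.2334+0.0503i)  (-0.4250+0.0464i)·(+0.4424+0.0472i)  (+0.2349+0.0062i)·(+0.1998+0.0000i)  (+0.2819+0.0460i)·(-0.4424+0.0472i)  (-0.4800-0.1469i)·(+0.2334-0.0503i)  (+0.2835+0.1308i)·(-0.0569+0.0188i)
Y_3^1(R⁻¹ n̂) = -0.387725-0.019235i

Re=-0.3877 Im=-0.0192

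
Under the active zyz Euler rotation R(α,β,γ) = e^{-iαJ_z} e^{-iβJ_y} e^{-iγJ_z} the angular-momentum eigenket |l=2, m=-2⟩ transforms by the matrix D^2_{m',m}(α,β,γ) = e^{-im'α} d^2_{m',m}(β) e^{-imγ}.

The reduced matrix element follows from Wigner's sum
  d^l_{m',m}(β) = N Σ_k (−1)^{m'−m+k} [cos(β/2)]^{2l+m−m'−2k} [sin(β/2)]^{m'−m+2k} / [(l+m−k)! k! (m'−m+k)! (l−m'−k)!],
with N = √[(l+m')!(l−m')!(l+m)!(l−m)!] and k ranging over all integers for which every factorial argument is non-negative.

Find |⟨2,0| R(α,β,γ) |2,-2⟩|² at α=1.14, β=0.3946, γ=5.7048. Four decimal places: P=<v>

Split into d^2_{0,-2}(β=0.3946) × two z-phases.
With c≡cos(β/2)=0.980599 and s≡sin(β/2)=0.196022, N=[2·2·1·24]^{1/2}=9.797959
k: max(0,(-2)−(0))=0 … min(2+(-2),2−(0))=0
  k=0: (−1)^2·9.7980/(4)·0.9806^2·0.1960^2 = +0.090505
d^2_{0,-2}(0.3946) = +0.090505
|D^2_{0,-2}|² = |d^2_{0,-2}(β)|² = (+0.090505)² = 0.008191 (the z-rotation phases have unit modulus)

P=0.0082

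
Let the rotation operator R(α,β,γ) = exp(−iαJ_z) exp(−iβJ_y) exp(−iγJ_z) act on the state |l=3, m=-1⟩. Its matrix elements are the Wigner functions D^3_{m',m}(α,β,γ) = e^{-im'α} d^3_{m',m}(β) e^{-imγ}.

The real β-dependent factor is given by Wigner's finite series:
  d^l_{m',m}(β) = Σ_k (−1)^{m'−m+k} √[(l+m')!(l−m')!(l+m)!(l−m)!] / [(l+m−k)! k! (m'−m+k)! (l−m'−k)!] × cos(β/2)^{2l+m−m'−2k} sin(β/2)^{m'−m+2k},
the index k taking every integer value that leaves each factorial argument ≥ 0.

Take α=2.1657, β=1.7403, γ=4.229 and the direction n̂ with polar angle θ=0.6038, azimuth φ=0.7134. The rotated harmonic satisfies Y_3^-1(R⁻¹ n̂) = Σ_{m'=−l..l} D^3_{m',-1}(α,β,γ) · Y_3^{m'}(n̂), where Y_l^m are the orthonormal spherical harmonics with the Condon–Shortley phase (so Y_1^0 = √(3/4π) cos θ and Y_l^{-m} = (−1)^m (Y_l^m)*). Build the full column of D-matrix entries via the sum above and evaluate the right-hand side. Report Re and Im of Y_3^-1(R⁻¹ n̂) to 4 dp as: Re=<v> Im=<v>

Re=-0.2774 Im=-0.1467

Need the full column D^3_{m',-1} for m'=−3..3 at α=2.1657, β=1.7403, γ=4.229.
cos(β/2)=0.644712, sin(β/2)=0.764426
d^3_{-3,-1}: single k=2 term ⇒ +0.391002;  D = -0.104094-0.376891i
d^3_{-2,-1}: k∈[1..2] ⇒ +0.269255 -0.757064 = -0.487809;  D = +0.316644-0.371073i
d^3_{-1,-1}: k∈[0..2] ⇒ +0.071812 -0.807650 +0.851576 = +0.115738;  D = +0.115019+0.012880i
d^3_{0,-1}: k∈[0..2] ⇒ -0.294954 +1.243984 -0.582952 = +0.366078;  D = -0.170147-0.324135i
d^3_{1,-1}: k∈[0..2] ⇒ +0.605738 -1.135435 +0.199532 = -0.330166;  D = +0.156114-0.290927i
d^3_{2,-1}: k∈[0..1] ⇒ -0.757064 +0.532160 = -0.224905;  D = -0.223727+0.022990i
d^3_{3,-1}: single k=0 term ⇒ +0.549690;  D = -0.352985-0.421380i
Y_3^{m'}(θ=0.6038,φ=0.7134) and Σ D·Y over m':
  (-0.1041-0.3769i)·(-0.0412-0.0643i)  (+0.3166-0.3711i)·(+0.0389-0.2684i)  (+0.1150+0.0129i)·(+0.3314-0.2868i)  (-0.1701-0.3241i)·(+0.1192+0.0000i)  (+0.1561-0.2909i)·(-0.3314-0.2868i)  (-0.2237+0.0230i)·(+0.0389+0.2684i)  (-0.3530-0.4214i)·(+0.0412-0.0643i)
Y_3^-1(R⁻¹ n̂) = -0.277378-0.146749i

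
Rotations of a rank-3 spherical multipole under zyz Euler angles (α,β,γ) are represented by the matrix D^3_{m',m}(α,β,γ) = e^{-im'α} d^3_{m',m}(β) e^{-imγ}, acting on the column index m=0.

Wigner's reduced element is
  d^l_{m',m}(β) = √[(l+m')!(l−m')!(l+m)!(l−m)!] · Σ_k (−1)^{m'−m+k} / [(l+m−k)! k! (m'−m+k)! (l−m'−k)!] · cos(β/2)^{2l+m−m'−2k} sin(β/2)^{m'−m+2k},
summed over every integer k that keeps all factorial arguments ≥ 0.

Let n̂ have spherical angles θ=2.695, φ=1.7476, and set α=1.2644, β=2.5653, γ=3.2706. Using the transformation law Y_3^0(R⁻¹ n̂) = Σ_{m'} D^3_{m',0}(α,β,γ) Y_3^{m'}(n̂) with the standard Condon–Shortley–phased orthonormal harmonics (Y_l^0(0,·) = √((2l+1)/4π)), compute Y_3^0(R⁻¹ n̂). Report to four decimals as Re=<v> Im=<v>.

Re=0.5950 Im=0.0000

Need the full column D^3_{m',0} for m'=−3..3 at α=1.2644, β=2.5653, γ=3.2706.
cos(β/2)=0.284175, sin(β/2)=0.958772
d^3_{-3,0}: single k=3 term ⇒ +0.090453;  D = -0.071920-0.054856i
d^3_{-2,0}: k∈[2..3] ⇒ +0.032835 -0.373762 = -0.340927;  D = +0.278894-0.196086i
d^3_{-1,0}: k∈[1..3] ⇒ +0.006155 -0.210193 +0.797544 = +0.593506;  D = +0.179016+0.565865i
d^3_{0,0}: k∈[0..3] ⇒ +0.000527 -0.053954 +0.614154 -0.776771 = -0.216043;  D = -0.216043+0.000000i
d^3_{1,0}: k∈[0..2] ⇒ -0.006155 +0.210193 -0.797544 = -0.593506;  D = -0.179016+0.565865i
d^3_{2,0}: k∈[0..1] ⇒ +0.032835 -0.373762 = -0.340927;  D = +0.278894+0.196086i
d^3_{3,0}: single k=0 term ⇒ -0.090453;  D = +0.071920-0.054856i
Y_3^{m'}(θ=2.695,φ=1.7476) and Σ D·Y over m':
  (-0.0719-0.0549i)·(+0.0170+0.0290i)  (+0.2789-0.1961i)·(+0.1613-0.0595i)  (+0.1790+0.5659i)·(-0.0753-0.4215i)  (-0.2160+0.0000i)·(-0.3592+0.0000i)  (-0.1790+0.5659i)·(+0.0753-0.4215i)  (+0.2789+0.1961i)·(+0.1613+0.0595i)  (+0.0719-0.0549i)·(-0.0170+0.0290i)
Y_3^0(R⁻¹ n̂) = +0.594990-0.000000i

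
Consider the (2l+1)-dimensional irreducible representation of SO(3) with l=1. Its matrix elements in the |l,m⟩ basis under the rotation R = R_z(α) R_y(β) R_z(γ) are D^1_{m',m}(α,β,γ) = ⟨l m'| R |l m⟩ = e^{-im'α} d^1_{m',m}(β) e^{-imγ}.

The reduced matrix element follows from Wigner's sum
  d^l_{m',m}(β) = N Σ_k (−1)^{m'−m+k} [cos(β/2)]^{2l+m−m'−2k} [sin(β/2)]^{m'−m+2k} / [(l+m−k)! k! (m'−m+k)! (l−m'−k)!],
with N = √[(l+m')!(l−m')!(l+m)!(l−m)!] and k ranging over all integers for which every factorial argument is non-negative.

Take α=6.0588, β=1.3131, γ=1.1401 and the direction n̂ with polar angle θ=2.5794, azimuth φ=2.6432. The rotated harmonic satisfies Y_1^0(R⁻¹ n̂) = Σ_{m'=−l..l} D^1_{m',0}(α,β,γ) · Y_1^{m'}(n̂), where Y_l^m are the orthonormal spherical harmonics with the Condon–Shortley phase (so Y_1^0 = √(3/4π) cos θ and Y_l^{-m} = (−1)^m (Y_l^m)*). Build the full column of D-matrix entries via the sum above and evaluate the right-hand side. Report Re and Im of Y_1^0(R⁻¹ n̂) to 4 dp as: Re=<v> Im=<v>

Need the full column D^1_{m',0} for m'=−1..1 at α=6.0588, β=1.3131, γ=1.1401.
cos(β/2)=0.792103, sin(β/2)=0.610388
d^1_{-1,0}: single k=1 term ⇒ +0.683758;  D = +0.666617-0.152141i
d^1_{0,0}: k∈[0..1] ⇒ +0.627427 -0.372573 = +0.254854;  D = +0.254854+0.000000i
d^1_{1,0}: single k=0 term ⇒ -0.683758;  D = -0.666617-0.152141i
Y_1^{m'}(θ=2.5794,φ=2.6432) and Σ D·Y over m':
  (+0.6666-0.1521i)·(-0.1618-0.0880i)  (+0.2549+0.0000i)·(-0.4134+0.0000i)  (-0.6666-0.1521i)·(+0.1618-0.0880i)
Y_1^0(R⁻¹ n̂) = -0.347807+0.000000i

Re=-0.3478 Im=0.0000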